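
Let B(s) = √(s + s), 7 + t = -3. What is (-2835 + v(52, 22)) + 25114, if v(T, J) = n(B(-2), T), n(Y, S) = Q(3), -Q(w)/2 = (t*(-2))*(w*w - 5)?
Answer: 22119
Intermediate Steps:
t = -10 (t = -7 - 3 = -10)
B(s) = √2*√s (B(s) = √(2*s) = √2*√s)
Q(w) = 200 - 40*w² (Q(w) = -2*(-10*(-2))*(w*w - 5) = -40*(w² - 5) = -40*(-5 + w²) = -2*(-100 + 20*w²) = 200 - 40*w²)
n(Y, S) = -160 (n(Y, S) = 200 - 40*3² = 200 - 40*9 = 200 - 360 = -160)
v(T, J) = -160
(-2835 + v(52, 22)) + 25114 = (-2835 - 160) + 25114 = -2995 + 25114 = 22119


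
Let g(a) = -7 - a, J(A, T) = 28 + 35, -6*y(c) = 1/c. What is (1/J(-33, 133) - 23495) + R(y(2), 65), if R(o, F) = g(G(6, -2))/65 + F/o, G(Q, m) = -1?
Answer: -99406438/4095 ≈ -24275.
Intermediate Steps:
y(c) = -1/(6*c)
J(A, T) = 63
R(o, F) = -6/65 + F/o (R(o, F) = (-7 - 1*(-1))/65 + F/o = (-7 + 1)*(1/65) + F/o = -6*1/65 + F/o = -6/65 + F/o)
(1/J(-33, 133) - 23495) + R(y(2), 65) = (1/63 - 23495) + (-6/65 + 65/((-⅙/2))) = (1/63 - 23495) + (-6/65 + 65/((-⅙*½))) = -1480184/63 + (-6/65 + 65/(-1/12)) = -1480184/63 + (-6/65 + 65*(-12)) = -1480184/63 + (-6/65 - 780) = -1480184/63 - 50706/65 = -99406438/4095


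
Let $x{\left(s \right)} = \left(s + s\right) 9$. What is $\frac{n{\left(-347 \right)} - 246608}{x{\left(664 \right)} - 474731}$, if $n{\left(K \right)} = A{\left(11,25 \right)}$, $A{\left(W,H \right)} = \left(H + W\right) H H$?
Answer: $\frac{224108}{462779} \approx 0.48427$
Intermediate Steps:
$x{\left(s \right)} = 18 s$ ($x{\left(s \right)} = 2 s 9 = 18 s$)
$A{\left(W,H \right)} = H^{2} \left(H + W\right)$ ($A{\left(W,H \right)} = \left(H + W\right) H^{2} = H^{2} \left(H + W\right)$)
$n{\left(K \right)} = 22500$ ($n{\left(K \right)} = 25^{2} \left(25 + 11\right) = 625 \cdot 36 = 22500$)
$\frac{n{\left(-347 \right)} - 246608}{x{\left(664 \right)} - 474731} = \frac{22500 - 246608}{18 \cdot 664 - 474731} = - \frac{224108}{11952 - 474731} = - \frac{224108}{-462779} = \left(-224108\right) \left(- \frac{1}{462779}\right) = \frac{224108}{462779}$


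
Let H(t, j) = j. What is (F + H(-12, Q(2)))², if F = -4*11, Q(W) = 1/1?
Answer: 1849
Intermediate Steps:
Q(W) = 1 (Q(W) = 1*1 = 1)
F = -44
(F + H(-12, Q(2)))² = (-44 + 1)² = (-43)² = 1849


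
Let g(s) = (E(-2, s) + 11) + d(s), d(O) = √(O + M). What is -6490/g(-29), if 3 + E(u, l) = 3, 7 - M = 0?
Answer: -6490/13 + 590*I*√22/13 ≈ -499.23 + 212.87*I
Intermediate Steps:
M = 7 (M = 7 - 1*0 = 7 + 0 = 7)
E(u, l) = 0 (E(u, l) = -3 + 3 = 0)
d(O) = √(7 + O) (d(O) = √(O + 7) = √(7 + O))
g(s) = 11 + √(7 + s) (g(s) = (0 + 11) + √(7 + s) = 11 + √(7 + s))
-6490/g(-29) = -6490/(11 + √(7 - 29)) = -6490/(11 + √(-22)) = -6490/(11 + I*√22)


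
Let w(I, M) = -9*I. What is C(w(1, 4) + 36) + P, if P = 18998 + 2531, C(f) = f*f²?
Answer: 41212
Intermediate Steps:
C(f) = f³
P = 21529
C(w(1, 4) + 36) + P = (-9*1 + 36)³ + 21529 = (-9 + 36)³ + 21529 = 27³ + 21529 = 19683 + 21529 = 41212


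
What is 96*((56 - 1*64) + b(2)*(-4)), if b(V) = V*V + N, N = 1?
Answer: -2688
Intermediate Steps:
b(V) = 1 + V² (b(V) = V*V + 1 = V² + 1 = 1 + V²)
96*((56 - 1*64) + b(2)*(-4)) = 96*((56 - 1*64) + (1 + 2²)*(-4)) = 96*((56 - 64) + (1 + 4)*(-4)) = 96*(-8 + 5*(-4)) = 96*(-8 - 20) = 96*(-28) = -2688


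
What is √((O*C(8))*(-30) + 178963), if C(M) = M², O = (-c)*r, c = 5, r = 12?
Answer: √294163 ≈ 542.37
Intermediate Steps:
O = -60 (O = -1*5*12 = -5*12 = -60)
√((O*C(8))*(-30) + 178963) = √(-60*8²*(-30) + 178963) = √(-60*64*(-30) + 178963) = √(-3840*(-30) + 178963) = √(115200 + 178963) = √294163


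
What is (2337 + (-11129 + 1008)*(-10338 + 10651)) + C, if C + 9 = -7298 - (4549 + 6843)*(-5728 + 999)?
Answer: 50699925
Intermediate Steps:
C = 53865461 (C = -9 + (-7298 - (4549 + 6843)*(-5728 + 999)) = -9 + (-7298 - 11392*(-4729)) = -9 + (-7298 - 1*(-53872768)) = -9 + (-7298 + 53872768) = -9 + 53865470 = 53865461)
(2337 + (-11129 + 1008)*(-10338 + 10651)) + C = (2337 + (-11129 + 1008)*(-10338 + 10651)) + 53865461 = (2337 - 10121*313) + 53865461 = (2337 - 3167873) + 53865461 = -3165536 + 53865461 = 50699925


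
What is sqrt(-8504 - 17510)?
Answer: I*sqrt(26014) ≈ 161.29*I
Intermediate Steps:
sqrt(-8504 - 17510) = sqrt(-26014) = I*sqrt(26014)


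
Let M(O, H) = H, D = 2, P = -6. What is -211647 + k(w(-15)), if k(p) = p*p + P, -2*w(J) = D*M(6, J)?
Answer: -211428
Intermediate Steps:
w(J) = -J
k(p) = -6 + p² (k(p) = p*p - 6 = p² - 6 = -6 + p²)
-211647 + k(w(-15)) = -211647 + (-6 + (-1*(-15))²) = -211647 + (-6 + 15²) = -211647 + (-6 + 225) = -211647 + 219 = -211428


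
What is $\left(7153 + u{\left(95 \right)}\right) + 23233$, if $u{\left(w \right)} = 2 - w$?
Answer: $30293$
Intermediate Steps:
$\left(7153 + u{\left(95 \right)}\right) + 23233 = \left(7153 + \left(2 - 95\right)\right) + 23233 = \left(7153 - 93\right) + 23233 = 7060 + 23233 = 30293$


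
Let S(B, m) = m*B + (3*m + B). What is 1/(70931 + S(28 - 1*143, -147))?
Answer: 1/87280 ≈ 1.1457e-5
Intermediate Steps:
S(B, m) = B + 3*m + B*m (S(B, m) = B*m + (B + 3*m) = B + 3*m + B*m)
1/(70931 + S(28 - 1*143, -147)) = 1/(70931 + ((28 - 1*143) + 3*(-147) + (28 - 1*143)*(-147))) = 1/(70931 + ((28 - 143) - 441 + (28 - 143)*(-147))) = 1/(70931 + (-115 - 441 - 115*(-147))) = 1/(70931 + (-115 - 441 + 16905)) = 1/(70931 + 16349) = 1/87280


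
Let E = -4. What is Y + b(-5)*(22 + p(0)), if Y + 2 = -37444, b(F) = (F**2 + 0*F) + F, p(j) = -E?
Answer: -36926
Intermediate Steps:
p(j) = 4 (p(j) = -1*(-4) = 4)
b(F) = F + F**2 (b(F) = (F**2 + 0) + F = F**2 + F = F + F**2)
Y = -37446 (Y = -2 - 37444 = -37446)
Y + b(-5)*(22 + p(0)) = -37446 + (-5*(1 - 5))*(22 + 4) = -37446 - 5*(-4)*26 = -37446 + 20*26 = -37446 + 520 = -36926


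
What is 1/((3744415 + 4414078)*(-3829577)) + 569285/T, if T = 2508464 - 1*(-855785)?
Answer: 2540928545198424448/15015881882109788827 ≈ 0.16922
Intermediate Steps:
T = 3364249 (T = 2508464 + 855785 = 3364249)
1/((3744415 + 4414078)*(-3829577)) + 569285/T = 1/((3744415 + 4414078)*(-3829577)) + 569285/3364249 = -1/3829577/8158493 + 569285*(1/3364249) = (1/8158493)*(-1/3829577) + 569285/3364249 = -1/31243577147461 + 569285/3364249 = 2540928545198424448/15015881882109788827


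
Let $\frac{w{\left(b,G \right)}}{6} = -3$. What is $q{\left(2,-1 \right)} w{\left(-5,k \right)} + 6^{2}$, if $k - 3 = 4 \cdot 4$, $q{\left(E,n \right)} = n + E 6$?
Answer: $-162$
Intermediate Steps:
$q{\left(E,n \right)} = n + 6 E$
$k = 19$ ($k = 3 + 4 \cdot 4 = 3 + 16 = 19$)
$w{\left(b,G \right)} = -18$ ($w{\left(b,G \right)} = 6 \left(-3\right) = -18$)
$q{\left(2,-1 \right)} w{\left(-5,k \right)} + 6^{2} = \left(-1 + 6 \cdot 2\right) \left(-18\right) + 6^{2} = \left(-1 + 12\right) \left(-18\right) + 36 = 11 \left(-18\right) + 36 = -198 + 36 = -162$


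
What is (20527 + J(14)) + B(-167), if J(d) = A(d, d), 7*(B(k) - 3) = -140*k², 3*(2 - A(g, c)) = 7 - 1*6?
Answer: -1611745/3 ≈ -5.3725e+5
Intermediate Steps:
A(g, c) = 5/3 (A(g, c) = 2 - (7 - 1*6)/3 = 2 - (7 - 6)/3 = 2 - ⅓*1 = 2 - ⅓ = 5/3)
B(k) = 3 - 20*k² (B(k) = 3 + (-140*k²)/7 = 3 - 20*k²)
J(d) = 5/3
(20527 + J(14)) + B(-167) = (20527 + 5/3) + (3 - 20*(-167)²) = 61586/3 + (3 - 20*27889) = 61586/3 + (3 - 557780) = 61586/3 - 557777 = -1611745/3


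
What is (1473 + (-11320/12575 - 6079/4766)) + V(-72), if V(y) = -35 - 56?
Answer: 16539250271/11986490 ≈ 1379.8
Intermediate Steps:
V(y) = -91
(1473 + (-11320/12575 - 6079/4766)) + V(-72) = (1473 + (-11320/12575 - 6079/4766)) - 91 = (1473 + (-11320*1/12575 - 6079*1/4766)) - 91 = (1473 + (-2264/2515 - 6079/4766)) - 91 = (1473 - 26078909/11986490) - 91 = 17630020861/11986490 - 91 = 16539250271/11986490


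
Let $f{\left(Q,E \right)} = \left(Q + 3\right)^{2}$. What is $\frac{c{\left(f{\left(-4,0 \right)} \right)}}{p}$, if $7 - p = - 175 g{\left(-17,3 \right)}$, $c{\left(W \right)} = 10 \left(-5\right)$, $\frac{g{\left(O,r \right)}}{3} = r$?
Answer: $- \frac{25}{791} \approx -0.031606$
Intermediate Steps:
$g{\left(O,r \right)} = 3 r$
$f{\left(Q,E \right)} = \left(3 + Q\right)^{2}$
$c{\left(W \right)} = -50$
$p = 1582$ ($p = 7 - - 175 \cdot 3 \cdot 3 = 7 - \left(-175\right) 9 = 7 - -1575 = 7 + 1575 = 1582$)
$\frac{c{\left(f{\left(-4,0 \right)} \right)}}{p} = - \frac{50}{1582} = \left(-50\right) \frac{1}{1582} = - \frac{25}{791}$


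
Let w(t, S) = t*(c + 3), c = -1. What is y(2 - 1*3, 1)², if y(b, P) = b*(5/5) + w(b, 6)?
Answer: 9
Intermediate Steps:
w(t, S) = 2*t (w(t, S) = t*(-1 + 3) = t*2 = 2*t)
y(b, P) = 3*b (y(b, P) = b*(5/5) + 2*b = b*(5*(⅕)) + 2*b = b*1 + 2*b = b + 2*b = 3*b)
y(2 - 1*3, 1)² = (3*(2 - 1*3))² = (3*(2 - 3))² = (3*(-1))² = (-3)² = 9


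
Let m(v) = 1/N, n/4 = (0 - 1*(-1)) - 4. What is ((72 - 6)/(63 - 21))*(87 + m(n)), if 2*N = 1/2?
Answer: 143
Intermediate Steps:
N = 1/4 (N = (1/2)/2 = (1/2)*(1/2) = 1/4 ≈ 0.25000)
n = -12 (n = 4*((0 - 1*(-1)) - 4) = 4*((0 + 1) - 4) = 4*(1 - 4) = 4*(-3) = -12)
m(v) = 4 (m(v) = 1/(1/4) = 1*4 = 4)
((72 - 6)/(63 - 21))*(87 + m(n)) = ((72 - 6)/(63 - 21))*(87 + 4) = (66/42)*91 = (66*(1/42))*91 = (11/7)*91 = 143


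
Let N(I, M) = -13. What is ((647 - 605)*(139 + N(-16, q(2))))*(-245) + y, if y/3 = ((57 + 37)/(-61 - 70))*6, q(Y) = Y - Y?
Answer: -169848432/131 ≈ -1.2966e+6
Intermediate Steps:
q(Y) = 0
y = -1692/131 (y = 3*(((57 + 37)/(-61 - 70))*6) = 3*((94/(-131))*6) = 3*((94*(-1/131))*6) = 3*(-94/131*6) = 3*(-564/131) = -1692/131 ≈ -12.916)
((647 - 605)*(139 + N(-16, q(2))))*(-245) + y = ((647 - 605)*(139 - 13))*(-245) - 1692/131 = (42*126)*(-245) - 1692/131 = 5292*(-245) - 1692/131 = -1296540 - 1692/131 = -169848432/131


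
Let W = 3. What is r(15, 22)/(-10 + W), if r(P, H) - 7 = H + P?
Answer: -44/7 ≈ -6.2857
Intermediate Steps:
r(P, H) = 7 + H + P (r(P, H) = 7 + (H + P) = 7 + H + P)
r(15, 22)/(-10 + W) = (7 + 22 + 15)/(-10 + 3) = 44/(-7) = 44*(-1/7) = -44/7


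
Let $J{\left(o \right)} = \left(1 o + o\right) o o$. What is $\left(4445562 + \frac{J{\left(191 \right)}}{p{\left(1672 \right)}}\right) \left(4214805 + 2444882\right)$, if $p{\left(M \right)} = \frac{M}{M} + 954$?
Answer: $\frac{148516161378364}{5} \approx 2.9703 \cdot 10^{13}$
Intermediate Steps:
$J{\left(o \right)} = 2 o^{3}$ ($J{\left(o \right)} = \left(o + o\right) o o = 2 o o o = 2 o^{2} o = 2 o^{3}$)
$p{\left(M \right)} = 955$ ($p{\left(M \right)} = 1 + 954 = 955$)
$\left(4445562 + \frac{J{\left(191 \right)}}{p{\left(1672 \right)}}\right) \left(4214805 + 2444882\right) = \left(4445562 + \frac{2 \cdot 191^{3}}{955}\right) \left(4214805 + 2444882\right) = \left(4445562 + 2 \cdot 6967871 \cdot \frac{1}{955}\right) 6659687 = \left(4445562 + 13935742 \cdot \frac{1}{955}\right) 6659687 = \left(4445562 + \frac{72962}{5}\right) 6659687 = \frac{22300772}{5} \cdot 6659687 = \frac{148516161378364}{5}$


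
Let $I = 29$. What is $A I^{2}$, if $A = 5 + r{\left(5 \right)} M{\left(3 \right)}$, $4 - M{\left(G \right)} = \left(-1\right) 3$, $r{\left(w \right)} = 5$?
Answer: $33640$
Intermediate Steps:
$M{\left(G \right)} = 7$ ($M{\left(G \right)} = 4 - \left(-1\right) 3 = 4 - -3 = 4 + 3 = 7$)
$A = 40$ ($A = 5 + 5 \cdot 7 = 5 + 35 = 40$)
$A I^{2} = 40 \cdot 29^{2} = 40 \cdot 841 = 33640$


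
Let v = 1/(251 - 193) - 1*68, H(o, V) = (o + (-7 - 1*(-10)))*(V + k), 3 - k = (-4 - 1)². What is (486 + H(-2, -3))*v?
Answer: -1817723/58 ≈ -31340.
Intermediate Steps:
k = -22 (k = 3 - (-4 - 1)² = 3 - 1*(-5)² = 3 - 1*25 = 3 - 25 = -22)
H(o, V) = (-22 + V)*(3 + o) (H(o, V) = (o + (-7 - 1*(-10)))*(V - 22) = (o + (-7 + 10))*(-22 + V) = (o + 3)*(-22 + V) = (3 + o)*(-22 + V) = (-22 + V)*(3 + o))
v = -3943/58 (v = 1/58 - 68 = -3943/58 ≈ -67.983)
(486 + H(-2, -3))*v = (486 + (-66 - 22*(-2) + 3*(-3) - 3*(-2)))*(-3943/58) = (486 + (-66 + 44 - 9 + 6))*(-3943/58) = (486 - 25)*(-3943/58) = 461*(-3943/58) = -1817723/58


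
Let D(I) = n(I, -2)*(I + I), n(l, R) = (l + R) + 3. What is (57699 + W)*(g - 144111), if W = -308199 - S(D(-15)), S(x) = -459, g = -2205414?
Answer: 587477580525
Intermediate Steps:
n(l, R) = 3 + R + l (n(l, R) = (R + l) + 3 = 3 + R + l)
D(I) = 2*I*(1 + I) (D(I) = (3 - 2 + I)*(I + I) = (1 + I)*(2*I) = 2*I*(1 + I))
W = -307740 (W = -308199 - 1*(-459) = -308199 + 459 = -307740)
(57699 + W)*(g - 144111) = (57699 - 307740)*(-2205414 - 144111) = -250041*(-2349525) = 587477580525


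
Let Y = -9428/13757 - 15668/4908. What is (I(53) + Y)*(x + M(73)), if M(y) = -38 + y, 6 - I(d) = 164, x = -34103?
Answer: 31029916680772/5626613 ≈ 5.5148e+6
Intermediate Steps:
I(d) = -158 (I(d) = 6 - 1*164 = 6 - 164 = -158)
Y = -65454325/16879839 (Y = -9428*1/13757 - 15668*1/4908 = -9428/13757 - 3917/1227 = -65454325/16879839 ≈ -3.8777)
(I(53) + Y)*(x + M(73)) = (-158 - 65454325/16879839)*(-34103 + (-38 + 73)) = -2732468887*(-34103 + 35)/16879839 = -2732468887/16879839*(-34068) = 31029916680772/5626613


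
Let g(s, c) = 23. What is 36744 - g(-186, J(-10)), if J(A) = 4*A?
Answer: 36721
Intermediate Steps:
36744 - g(-186, J(-10)) = 36744 - 1*23 = 36744 - 23 = 36721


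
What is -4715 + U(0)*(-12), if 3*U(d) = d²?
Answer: -4715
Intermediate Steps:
U(d) = d²/3
-4715 + U(0)*(-12) = -4715 + ((⅓)*0²)*(-12) = -4715 + ((⅓)*0)*(-12) = -4715 + 0*(-12) = -4715 + 0 = -4715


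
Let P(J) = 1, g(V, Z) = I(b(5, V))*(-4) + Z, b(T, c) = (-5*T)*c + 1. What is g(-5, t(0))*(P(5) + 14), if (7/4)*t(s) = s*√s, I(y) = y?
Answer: -7560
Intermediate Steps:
b(T, c) = 1 - 5*T*c (b(T, c) = -5*T*c + 1 = 1 - 5*T*c)
t(s) = 4*s^(3/2)/7 (t(s) = 4*(s*√s)/7 = 4*s^(3/2)/7)
g(V, Z) = -4 + Z + 100*V (g(V, Z) = (1 - 5*5*V)*(-4) + Z = (1 - 25*V)*(-4) + Z = (-4 + 100*V) + Z = -4 + Z + 100*V)
g(-5, t(0))*(P(5) + 14) = (-4 + 4*0^(3/2)/7 + 100*(-5))*(1 + 14) = (-4 + (4/7)*0 - 500)*15 = (-4 + 0 - 500)*15 = -504*15 = -7560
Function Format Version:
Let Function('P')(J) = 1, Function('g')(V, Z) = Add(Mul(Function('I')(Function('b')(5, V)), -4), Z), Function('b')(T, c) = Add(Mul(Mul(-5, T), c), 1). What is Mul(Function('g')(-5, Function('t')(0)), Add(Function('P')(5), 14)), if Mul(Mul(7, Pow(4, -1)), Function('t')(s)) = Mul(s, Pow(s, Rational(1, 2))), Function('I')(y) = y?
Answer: -7560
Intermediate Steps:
Function('b')(T, c) = Add(1, Mul(-5, T, c)) (Function('b')(T, c) = Add(Mul(-5, T, c), 1) = Add(1, Mul(-5, T, c)))
Function('t')(s) = Mul(Rational(4, 7), Pow(s, Rational(3, 2))) (Function('t')(s) = Mul(Rational(4, 7), Mul(s, Pow(s, Rational(1, 2)))) = Mul(Rational(4, 7), Pow(s, Rational(3, 2))))
Function('g')(V, Z) = Add(-4, Z, Mul(100, V)) (Function('g')(V, Z) = Add(Mul(Add(1, Mul(-5, 5, V)), -4), Z) = Add(Mul(Add(1, Mul(-25, V)), -4), Z) = Add(Add(-4, Mul(100, V)), Z) = Add(-4, Z, Mul(100, V)))
Mul(Function('g')(-5, Function('t')(0)), Add(Function('P')(5), 14)) = Mul(Add(-4, Mul(Rational(4, 7), Pow(0, Rational(3, 2))), Mul(100, -5)), Add(1, 14)) = Mul(Add(-4, Mul(Rational(4, 7), 0), -500), 15) = Mul(Add(-4, 0, -500), 15) = Mul(-504, 15) = -7560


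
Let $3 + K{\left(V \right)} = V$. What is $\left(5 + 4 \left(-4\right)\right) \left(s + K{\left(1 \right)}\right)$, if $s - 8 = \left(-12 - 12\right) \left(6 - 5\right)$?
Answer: $198$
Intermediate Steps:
$K{\left(V \right)} = -3 + V$
$s = -16$ ($s = 8 + \left(-12 - 12\right) \left(6 - 5\right) = 8 + \left(-12 - 12\right) 1 = 8 - 24 = -16$)
$\left(5 + 4 \left(-4\right)\right) \left(s + K{\left(1 \right)}\right) = \left(5 + 4 \left(-4\right)\right) \left(-16 + \left(-3 + 1\right)\right) = \left(5 - 16\right) \left(-16 - 2\right) = \left(-11\right) \left(-18\right) = 198$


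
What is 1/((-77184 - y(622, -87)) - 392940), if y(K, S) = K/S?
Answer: -87/40900166 ≈ -2.1271e-6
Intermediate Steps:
1/((-77184 - y(622, -87)) - 392940) = 1/((-77184 - 622/(-87)) - 392940) = 1/((-77184 - 622*(-1)/87) - 392940) = 1/((-77184 - 1*(-622/87)) - 392940) = 1/((-77184 + 622/87) - 392940) = 1/(-6714386/87 - 392940) = 1/(-40900166/87) = -87/40900166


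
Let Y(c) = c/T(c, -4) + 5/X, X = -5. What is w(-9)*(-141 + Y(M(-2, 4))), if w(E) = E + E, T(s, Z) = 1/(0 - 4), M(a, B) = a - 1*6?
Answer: 1980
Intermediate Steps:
M(a, B) = -6 + a (M(a, B) = a - 6 = -6 + a)
T(s, Z) = -¼ (T(s, Z) = 1/(-4) = -¼)
w(E) = 2*E
Y(c) = -1 - 4*c (Y(c) = c/(-¼) + 5/(-5) = c*(-4) + 5*(-⅕) = -4*c - 1 = -1 - 4*c)
w(-9)*(-141 + Y(M(-2, 4))) = (2*(-9))*(-141 + (-1 - 4*(-6 - 2))) = -18*(-141 + (-1 - 4*(-8))) = -18*(-141 + (-1 + 32)) = -18*(-141 + 31) = -18*(-110) = 1980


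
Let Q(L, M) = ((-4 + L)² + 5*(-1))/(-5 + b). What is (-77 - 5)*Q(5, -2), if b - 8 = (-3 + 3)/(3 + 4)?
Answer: 328/3 ≈ 109.33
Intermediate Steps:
b = 8 (b = 8 + (-3 + 3)/(3 + 4) = 8 + 0/7 = 8 + 0*(⅐) = 8 + 0 = 8)
Q(L, M) = -5/3 + (-4 + L)²/3 (Q(L, M) = ((-4 + L)² + 5*(-1))/(-5 + 8) = ((-4 + L)² - 5)/3 = (-5 + (-4 + L)²)*(⅓) = -5/3 + (-4 + L)²/3)
(-77 - 5)*Q(5, -2) = (-77 - 5)*(-5/3 + (-4 + 5)²/3) = -82*(-5/3 + (⅓)*1²) = -82*(-5/3 + (⅓)*1) = -82*(-5/3 + ⅓) = -82*(-4/3) = 328/3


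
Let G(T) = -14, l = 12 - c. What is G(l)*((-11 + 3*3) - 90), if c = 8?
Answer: 1288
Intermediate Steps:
l = 4 (l = 12 - 1*8 = 12 - 8 = 4)
G(l)*((-11 + 3*3) - 90) = -14*((-11 + 3*3) - 90) = -14*((-11 + 9) - 90) = -14*(-2 - 90) = -14*(-92) = 1288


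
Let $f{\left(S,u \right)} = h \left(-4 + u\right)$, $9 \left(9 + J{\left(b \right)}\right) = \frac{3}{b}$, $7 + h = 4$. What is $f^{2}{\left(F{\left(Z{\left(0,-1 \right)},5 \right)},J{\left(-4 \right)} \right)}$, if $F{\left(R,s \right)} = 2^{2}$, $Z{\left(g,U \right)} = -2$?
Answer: $\frac{24649}{16} \approx 1540.6$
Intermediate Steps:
$h = -3$ ($h = -7 + 4 = -3$)
$J{\left(b \right)} = -9 + \frac{1}{3 b}$ ($J{\left(b \right)} = -9 + \frac{3 \frac{1}{b}}{9} = -9 + \frac{1}{3 b}$)
$F{\left(R,s \right)} = 4$
$f{\left(S,u \right)} = 12 - 3 u$ ($f{\left(S,u \right)} = - 3 \left(-4 + u\right) = 12 - 3 u$)
$f^{2}{\left(F{\left(Z{\left(0,-1 \right)},5 \right)},J{\left(-4 \right)} \right)} = \left(12 - 3 \left(-9 + \frac{1}{3 \left(-4\right)}\right)\right)^{2} = \left(12 - 3 \left(-9 + \frac{1}{3} \left(- \frac{1}{4}\right)\right)\right)^{2} = \left(12 - 3 \left(-9 - \frac{1}{12}\right)\right)^{2} = \left(12 - - \frac{109}{4}\right)^{2} = \left(12 + \frac{109}{4}\right)^{2} = \left(\frac{157}{4}\right)^{2} = \frac{24649}{16}$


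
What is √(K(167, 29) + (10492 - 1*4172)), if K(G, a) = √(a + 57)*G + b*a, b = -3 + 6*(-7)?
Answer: √(5015 + 167*√86) ≈ 81.017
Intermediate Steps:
b = -45 (b = -3 - 42 = -45)
K(G, a) = -45*a + G*√(57 + a) (K(G, a) = √(a + 57)*G - 45*a = √(57 + a)*G - 45*a = G*√(57 + a) - 45*a = -45*a + G*√(57 + a))
√(K(167, 29) + (10492 - 1*4172)) = √((-45*29 + 167*√(57 + 29)) + (10492 - 1*4172)) = √((-1305 + 167*√86) + (10492 - 4172)) = √((-1305 + 167*√86) + 6320) = √(5015 + 167*√86)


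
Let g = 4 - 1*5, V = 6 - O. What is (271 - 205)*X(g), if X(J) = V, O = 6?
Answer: 0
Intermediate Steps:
V = 0 (V = 6 - 1*6 = 6 - 6 = 0)
g = -1 (g = 4 - 5 = -1)
X(J) = 0
(271 - 205)*X(g) = (271 - 205)*0 = 66*0 = 0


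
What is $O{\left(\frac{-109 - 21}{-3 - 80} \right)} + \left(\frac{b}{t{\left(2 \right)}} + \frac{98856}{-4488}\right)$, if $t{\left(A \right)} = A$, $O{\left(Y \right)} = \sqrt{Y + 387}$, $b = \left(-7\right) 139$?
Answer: $- \frac{190189}{374} + \frac{\sqrt{2676833}}{83} \approx -488.81$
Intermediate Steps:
$b = -973$
$O{\left(Y \right)} = \sqrt{387 + Y}$
$O{\left(\frac{-109 - 21}{-3 - 80} \right)} + \left(\frac{b}{t{\left(2 \right)}} + \frac{98856}{-4488}\right) = \sqrt{387 + \frac{-109 - 21}{-3 - 80}} + \left(- \frac{973}{2} + \frac{98856}{-4488}\right) = \sqrt{387 - \frac{130}{-83}} + \left(\left(-973\right) \frac{1}{2} + 98856 \left(- \frac{1}{4488}\right)\right) = \sqrt{387 - - \frac{130}{83}} - \frac{190189}{374} = \sqrt{387 + \frac{130}{83}} - \frac{190189}{374} = \sqrt{\frac{32251}{83}} - \frac{190189}{374} = \frac{\sqrt{2676833}}{83} - \frac{190189}{374} = - \frac{190189}{374} + \frac{\sqrt{2676833}}{83}$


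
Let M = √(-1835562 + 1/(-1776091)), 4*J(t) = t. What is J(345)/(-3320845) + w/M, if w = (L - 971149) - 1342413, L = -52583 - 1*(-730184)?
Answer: -69/2656676 + 1635961*I*√5790278934490449013/3260125148143 ≈ -2.5972e-5 + 1207.5*I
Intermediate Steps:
J(t) = t/4
M = I*√5790278934490449013/1776091 (M = √(-1835562 - 1/1776091) = √(-3260125148143/1776091) = I*√5790278934490449013/1776091 ≈ 1354.8*I)
L = 677601 (L = -52583 + 730184 = 677601)
w = -1635961 (w = (677601 - 971149) - 1342413 = -293548 - 1342413 = -1635961)
J(345)/(-3320845) + w/M = ((¼)*345)/(-3320845) - 1635961*(-I*√5790278934490449013/3260125148143) = (345/4)*(-1/3320845) - (-1635961)*I*√5790278934490449013/3260125148143 = -69/2656676 + 1635961*I*√5790278934490449013/3260125148143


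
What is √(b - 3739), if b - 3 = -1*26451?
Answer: I*√30187 ≈ 173.74*I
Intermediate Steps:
b = -26448 (b = 3 - 1*26451 = 3 - 26451 = -26448)
√(b - 3739) = √(-26448 - 3739) = √(-30187) = I*√30187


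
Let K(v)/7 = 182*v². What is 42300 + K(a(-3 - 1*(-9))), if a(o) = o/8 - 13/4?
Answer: 100525/2 ≈ 50263.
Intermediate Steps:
a(o) = -13/4 + o/8 (a(o) = o*(⅛) - 13*¼ = o/8 - 13/4 = -13/4 + o/8)
K(v) = 1274*v² (K(v) = 7*(182*v²) = 1274*v²)
42300 + K(a(-3 - 1*(-9))) = 42300 + 1274*(-13/4 + (-3 - 1*(-9))/8)² = 42300 + 1274*(-13/4 + (-3 + 9)/8)² = 42300 + 1274*(-13/4 + (⅛)*6)² = 42300 + 1274*(-13/4 + ¾)² = 42300 + 1274*(-5/2)² = 42300 + 1274*(25/4) = 42300 + 15925/2 = 100525/2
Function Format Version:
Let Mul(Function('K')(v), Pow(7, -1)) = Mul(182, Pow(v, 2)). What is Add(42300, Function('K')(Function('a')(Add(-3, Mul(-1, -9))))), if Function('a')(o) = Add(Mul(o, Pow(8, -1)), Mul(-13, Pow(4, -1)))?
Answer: Rational(100525, 2) ≈ 50263.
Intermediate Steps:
Function('a')(o) = Add(Rational(-13, 4), Mul(Rational(1, 8), o)) (Function('a')(o) = Add(Mul(o, Rational(1, 8)), Mul(-13, Rational(1, 4))) = Add(Mul(Rational(1, 8), o), Rational(-13, 4)) = Add(Rational(-13, 4), Mul(Rational(1, 8), o)))
Function('K')(v) = Mul(1274, Pow(v, 2)) (Function('K')(v) = Mul(7, Mul(182, Pow(v, 2))) = Mul(1274, Pow(v, 2)))
Add(42300, Function('K')(Function('a')(Add(-3, Mul(-1, -9))))) = Add(42300, Mul(1274, Pow(Add(Rational(-13, 4), Mul(Rational(1, 8), Add(-3, Mul(-1, -9)))), 2))) = Add(42300, Mul(1274, Pow(Add(Rational(-13, 4), Mul(Rational(1, 8), Add(-3, 9))), 2))) = Add(42300, Mul(1274, Pow(Add(Rational(-13, 4), Mul(Rational(1, 8), 6)), 2))) = Add(42300, Mul(1274, Pow(Add(Rational(-13, 4), Rational(3, 4)), 2))) = Add(42300, Mul(1274, Pow(Rational(-5, 2), 2))) = Add(42300, Mul(1274, Rational(25, 4))) = Add(42300, Rational(15925, 2)) = Rational(100525, 2)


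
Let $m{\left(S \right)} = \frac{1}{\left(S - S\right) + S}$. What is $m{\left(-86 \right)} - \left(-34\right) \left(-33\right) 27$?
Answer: $- \frac{2605285}{86} \approx -30294.0$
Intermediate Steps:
$m{\left(S \right)} = \frac{1}{S}$ ($m{\left(S \right)} = \frac{1}{0 + S} = \frac{1}{S}$)
$m{\left(-86 \right)} - \left(-34\right) \left(-33\right) 27 = \frac{1}{-86} - \left(-34\right) \left(-33\right) 27 = - \frac{1}{86} - 1122 \cdot 27 = - \frac{1}{86} - 30294 = - \frac{2605285}{86}$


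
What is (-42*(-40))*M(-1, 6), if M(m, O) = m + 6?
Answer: 8400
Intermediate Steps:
M(m, O) = 6 + m
(-42*(-40))*M(-1, 6) = (-42*(-40))*(6 - 1) = 1680*5 = 8400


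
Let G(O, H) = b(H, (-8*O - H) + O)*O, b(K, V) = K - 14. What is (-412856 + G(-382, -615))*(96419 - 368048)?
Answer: 46877189562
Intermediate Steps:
b(K, V) = -14 + K
G(O, H) = O*(-14 + H) (G(O, H) = (-14 + H)*O = O*(-14 + H))
(-412856 + G(-382, -615))*(96419 - 368048) = (-412856 - 382*(-14 - 615))*(96419 - 368048) = (-412856 - 382*(-629))*(-271629) = (-412856 + 240278)*(-271629) = -172578*(-271629) = 46877189562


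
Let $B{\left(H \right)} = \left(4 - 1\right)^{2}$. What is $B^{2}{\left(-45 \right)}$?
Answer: $81$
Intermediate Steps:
$B{\left(H \right)} = 9$ ($B{\left(H \right)} = 3^{2} = 9$)
$B^{2}{\left(-45 \right)} = 9^{2} = 81$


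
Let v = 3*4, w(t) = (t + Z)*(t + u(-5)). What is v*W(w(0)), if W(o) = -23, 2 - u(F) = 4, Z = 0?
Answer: -276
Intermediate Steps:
u(F) = -2 (u(F) = 2 - 1*4 = 2 - 4 = -2)
w(t) = t*(-2 + t) (w(t) = (t + 0)*(t - 2) = t*(-2 + t))
v = 12
v*W(w(0)) = 12*(-23) = -276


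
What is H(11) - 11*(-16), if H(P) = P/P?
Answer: 177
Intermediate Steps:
H(P) = 1
H(11) - 11*(-16) = 1 - 11*(-16) = 1 + 176 = 177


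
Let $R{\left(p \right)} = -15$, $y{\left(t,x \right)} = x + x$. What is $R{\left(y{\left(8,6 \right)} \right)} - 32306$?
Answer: $-32321$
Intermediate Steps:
$y{\left(t,x \right)} = 2 x$
$R{\left(y{\left(8,6 \right)} \right)} - 32306 = -15 - 32306 = -32321$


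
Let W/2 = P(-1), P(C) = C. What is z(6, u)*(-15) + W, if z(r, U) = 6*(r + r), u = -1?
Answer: -1082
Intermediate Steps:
z(r, U) = 12*r (z(r, U) = 6*(2*r) = 12*r)
W = -2 (W = 2*(-1) = -2)
z(6, u)*(-15) + W = (12*6)*(-15) - 2 = 72*(-15) - 2 = -1080 - 2 = -1082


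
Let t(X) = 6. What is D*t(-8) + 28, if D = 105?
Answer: 658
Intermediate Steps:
D*t(-8) + 28 = 105*6 + 28 = 630 + 28 = 658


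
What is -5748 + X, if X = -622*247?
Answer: -159382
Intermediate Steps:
X = -153634
-5748 + X = -5748 - 153634 = -159382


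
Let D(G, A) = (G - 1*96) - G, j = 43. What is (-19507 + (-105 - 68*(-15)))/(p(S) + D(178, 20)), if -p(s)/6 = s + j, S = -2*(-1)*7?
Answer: 9296/219 ≈ 42.448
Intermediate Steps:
D(G, A) = -96 (D(G, A) = (G - 96) - G = (-96 + G) - G = -96)
S = 14 (S = 2*7 = 14)
p(s) = -258 - 6*s (p(s) = -6*(s + 43) = -6*(43 + s) = -258 - 6*s)
(-19507 + (-105 - 68*(-15)))/(p(S) + D(178, 20)) = (-19507 + (-105 - 68*(-15)))/((-258 - 6*14) - 96) = (-19507 + (-105 + 1020))/((-258 - 84) - 96) = (-19507 + 915)/(-342 - 96) = -18592/(-438) = -18592*(-1/438) = 9296/219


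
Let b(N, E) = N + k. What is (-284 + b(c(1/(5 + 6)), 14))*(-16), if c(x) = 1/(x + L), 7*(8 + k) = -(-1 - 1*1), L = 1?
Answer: 97708/21 ≈ 4652.8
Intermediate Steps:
k = -54/7 (k = -8 + (-(-1 - 1*1))/7 = -8 + (-(-1 - 1))/7 = -8 + (-1*(-2))/7 = -8 + (1/7)*2 = -8 + 2/7 = -54/7 ≈ -7.7143)
c(x) = 1/(1 + x) (c(x) = 1/(x + 1) = 1/(1 + x))
b(N, E) = -54/7 + N (b(N, E) = N - 54/7 = -54/7 + N)
(-284 + b(c(1/(5 + 6)), 14))*(-16) = (-284 + (-54/7 + 1/(1 + 1/(5 + 6))))*(-16) = (-284 + (-54/7 + 1/(1 + 1/11)))*(-16) = (-284 + (-54/7 + 1/(12/11)))*(-16) = (-284 + (-54/7 + 11/12))*(-16) = (-284 - 571/84)*(-16) = -24427/84*(-16) = 97708/21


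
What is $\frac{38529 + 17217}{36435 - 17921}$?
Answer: $\frac{27873}{9257} \approx 3.011$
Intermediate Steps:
$\frac{38529 + 17217}{36435 - 17921} = \frac{55746}{36435 - 17921} = \frac{55746}{18514} = 55746 \cdot \frac{1}{18514} = \frac{27873}{9257}$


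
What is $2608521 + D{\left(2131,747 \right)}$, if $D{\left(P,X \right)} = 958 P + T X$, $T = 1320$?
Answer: $5636059$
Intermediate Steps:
$D{\left(P,X \right)} = 958 P + 1320 X$
$2608521 + D{\left(2131,747 \right)} = 2608521 + \left(958 \cdot 2131 + 1320 \cdot 747\right) = 2608521 + \left(2041498 + 986040\right) = 2608521 + 3027538 = 5636059$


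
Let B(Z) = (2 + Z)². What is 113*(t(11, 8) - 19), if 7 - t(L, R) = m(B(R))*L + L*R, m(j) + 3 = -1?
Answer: -6328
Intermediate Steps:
m(j) = -4 (m(j) = -3 - 1 = -4)
t(L, R) = 7 + 4*L - L*R (t(L, R) = 7 - (-4*L + L*R) = 7 + (4*L - L*R) = 7 + 4*L - L*R)
113*(t(11, 8) - 19) = 113*((7 + 4*11 - 1*11*8) - 19) = 113*((7 + 44 - 88) - 19) = 113*(-37 - 19) = 113*(-56) = -6328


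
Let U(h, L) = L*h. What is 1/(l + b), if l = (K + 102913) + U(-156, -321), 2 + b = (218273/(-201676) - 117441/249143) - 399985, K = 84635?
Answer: -50246163668/8158195937848639 ≈ -6.1590e-6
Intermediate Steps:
b = -20097890333293471/50246163668 (b = -2 + ((218273/(-201676) - 117441/249143) - 399985) = -2 + ((218273*(-1/201676) - 117441*1/249143) - 399985) = -2 + ((-218273/201676 - 117441/249143) - 399985) = -2 + (-78066221155/50246163668 - 399985) = -2 - 20097789840966135/50246163668 = -20097890333293471/50246163668 ≈ -3.9999e+5)
l = 237624 (l = (84635 + 102913) - 321*(-156) = 187548 + 50076 = 237624)
1/(l + b) = 1/(237624 - 20097890333293471/50246163668) = 1/(-8158195937848639/50246163668) = -50246163668/8158195937848639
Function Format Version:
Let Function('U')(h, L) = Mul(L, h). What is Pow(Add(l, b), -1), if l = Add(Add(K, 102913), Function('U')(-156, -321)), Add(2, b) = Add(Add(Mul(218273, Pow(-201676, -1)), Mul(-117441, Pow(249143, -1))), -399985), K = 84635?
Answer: Rational(-50246163668, 8158195937848639) ≈ -6.1590e-6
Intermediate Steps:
b = Rational(-20097890333293471, 50246163668) (b = Add(-2, Add(Add(Mul(218273, Pow(-201676, -1)), Mul(-117441, Pow(249143, -1))), -399985)) = Add(-2, Add(Add(Mul(218273, Rational(-1, 201676)), Mul(-117441, Rational(1, 249143))), -399985)) = Add(-2, Add(Add(Rational(-218273, 201676), Rational(-117441, 249143)), -399985)) = Add(-2, Add(Rational(-78066221155, 50246163668), -399985)) = Add(-2, Rational(-20097789840966135, 50246163668)) = Rational(-20097890333293471, 50246163668) ≈ -3.9999e+5)
l = 237624 (l = Add(Add(84635, 102913), Mul(-321, -156)) = Add(187548, 50076) = 237624)
Pow(Add(l, b), -1) = Pow(Add(237624, Rational(-20097890333293471, 50246163668)), -1) = Pow(Rational(-8158195937848639, 50246163668), -1) = Rational(-50246163668, 8158195937848639)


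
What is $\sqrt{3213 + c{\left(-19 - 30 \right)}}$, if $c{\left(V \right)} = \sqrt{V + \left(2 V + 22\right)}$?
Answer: $\sqrt{3213 + 5 i \sqrt{5}} \approx 56.683 + 0.09862 i$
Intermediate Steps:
$c{\left(V \right)} = \sqrt{22 + 3 V}$ ($c{\left(V \right)} = \sqrt{V + \left(22 + 2 V\right)} = \sqrt{22 + 3 V}$)
$\sqrt{3213 + c{\left(-19 - 30 \right)}} = \sqrt{3213 + \sqrt{22 + 3 \left(-19 - 30\right)}} = \sqrt{3213 + \sqrt{22 + 3 \left(-49\right)}} = \sqrt{3213 + \sqrt{22 - 147}} = \sqrt{3213 + \sqrt{-125}} = \sqrt{3213 + 5 i \sqrt{5}}$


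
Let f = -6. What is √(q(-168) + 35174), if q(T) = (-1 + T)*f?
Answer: 2*√9047 ≈ 190.23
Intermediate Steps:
q(T) = 6 - 6*T (q(T) = (-1 + T)*(-6) = 6 - 6*T)
√(q(-168) + 35174) = √((6 - 6*(-168)) + 35174) = √((6 + 1008) + 35174) = √(1014 + 35174) = √36188 = 2*√9047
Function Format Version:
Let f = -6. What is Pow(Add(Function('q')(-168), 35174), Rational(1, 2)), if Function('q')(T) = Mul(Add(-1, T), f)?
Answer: Mul(2, Pow(9047, Rational(1, 2))) ≈ 190.23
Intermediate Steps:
Function('q')(T) = Add(6, Mul(-6, T)) (Function('q')(T) = Mul(Add(-1, T), -6) = Add(6, Mul(-6, T)))
Pow(Add(Function('q')(-168), 35174), Rational(1, 2)) = Pow(Add(Add(6, Mul(-6, -168)), 35174), Rational(1, 2)) = Pow(Add(Add(6, 1008), 35174), Rational(1, 2)) = Pow(Add(1014, 35174), Rational(1, 2)) = Pow(36188, Rational(1, 2)) = Mul(2, Pow(9047, Rational(1, 2)))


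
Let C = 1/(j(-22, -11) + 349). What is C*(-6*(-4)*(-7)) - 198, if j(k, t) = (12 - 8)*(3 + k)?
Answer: -2582/13 ≈ -198.62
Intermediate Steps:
j(k, t) = 12 + 4*k (j(k, t) = 4*(3 + k) = 12 + 4*k)
C = 1/273 (C = 1/((12 + 4*(-22)) + 349) = 1/((12 - 88) + 349) = 1/(-76 + 349) = 1/273 ≈ 0.0036630)
C*(-6*(-4)*(-7)) - 198 = (-6*(-4)*(-7))/273 - 198 = (24*(-7))/273 - 198 = (1/273)*(-168) - 198 = -8/13 - 198 = -2582/13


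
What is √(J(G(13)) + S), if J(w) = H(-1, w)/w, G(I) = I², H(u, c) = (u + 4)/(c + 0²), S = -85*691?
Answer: 2*I*√419382583/169 ≈ 242.35*I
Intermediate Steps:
S = -58735
H(u, c) = (4 + u)/c (H(u, c) = (4 + u)/(c + 0) = (4 + u)/c)
J(w) = 3/w² (J(w) = ((4 - 1)/w)/w = (3/w)/w = 3/w²)
√(J(G(13)) + S) = √(3/(13²)² - 58735) = √(3/169² - 58735) = √(3*(1/28561) - 58735) = √(3/28561 - 58735) = √(-1677530332/28561) = 2*I*√419382583/169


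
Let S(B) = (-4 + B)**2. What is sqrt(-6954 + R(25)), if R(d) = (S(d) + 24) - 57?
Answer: I*sqrt(6546) ≈ 80.907*I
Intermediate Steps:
R(d) = -33 + (-4 + d)**2 (R(d) = ((-4 + d)**2 + 24) - 57 = (24 + (-4 + d)**2) - 57 = -33 + (-4 + d)**2)
sqrt(-6954 + R(25)) = sqrt(-6954 + (-33 + (-4 + 25)**2)) = sqrt(-6954 + (-33 + 21**2)) = sqrt(-6954 + (-33 + 441)) = sqrt(-6954 + 408) = sqrt(-6546) = I*sqrt(6546)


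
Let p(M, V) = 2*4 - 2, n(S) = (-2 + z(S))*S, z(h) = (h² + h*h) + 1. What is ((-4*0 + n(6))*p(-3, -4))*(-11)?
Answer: -28116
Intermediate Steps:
z(h) = 1 + 2*h² (z(h) = (h² + h²) + 1 = 2*h² + 1 = 1 + 2*h²)
n(S) = S*(-1 + 2*S²) (n(S) = (-2 + (1 + 2*S²))*S = (-1 + 2*S²)*S = S*(-1 + 2*S²))
p(M, V) = 6 (p(M, V) = 8 - 2 = 6)
((-4*0 + n(6))*p(-3, -4))*(-11) = ((-4*0 + (-1*6 + 2*6³))*6)*(-11) = ((0 + (-6 + 2*216))*6)*(-11) = ((0 + (-6 + 432))*6)*(-11) = ((0 + 426)*6)*(-11) = (426*6)*(-11) = 2556*(-11) = -28116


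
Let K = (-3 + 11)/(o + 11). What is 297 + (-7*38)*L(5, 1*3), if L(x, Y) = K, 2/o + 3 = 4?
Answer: 1733/13 ≈ 133.31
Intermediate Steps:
o = 2 (o = 2/(-3 + 4) = 2/1 = 2*1 = 2)
K = 8/13 (K = (-3 + 11)/(2 + 11) = 8/13 ≈ 0.61539)
L(x, Y) = 8/13
297 + (-7*38)*L(5, 1*3) = 297 - 7*38*(8/13) = 297 - 266*8/13 = 297 - 2128/13 = 1733/13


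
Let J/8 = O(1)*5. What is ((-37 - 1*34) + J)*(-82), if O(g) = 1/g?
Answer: 2542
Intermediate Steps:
J = 40 (J = 8*(5/1) = 8*(1*5) = 8*5 = 40)
((-37 - 1*34) + J)*(-82) = ((-37 - 1*34) + 40)*(-82) = ((-37 - 34) + 40)*(-82) = (-71 + 40)*(-82) = -31*(-82) = 2542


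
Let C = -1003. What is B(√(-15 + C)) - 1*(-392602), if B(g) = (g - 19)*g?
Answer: 391584 - 19*I*√1018 ≈ 3.9158e+5 - 606.22*I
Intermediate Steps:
B(g) = g*(-19 + g) (B(g) = (-19 + g)*g = g*(-19 + g))
B(√(-15 + C)) - 1*(-392602) = √(-15 - 1003)*(-19 + √(-15 - 1003)) - 1*(-392602) = √(-1018)*(-19 + √(-1018)) + 392602 = (I*√1018)*(-19 + I*√1018) + 392602 = I*√1018*(-19 + I*√1018) + 392602 = 392602 + I*√1018*(-19 + I*√1018)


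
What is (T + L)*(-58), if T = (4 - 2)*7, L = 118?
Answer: -7656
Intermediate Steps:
T = 14 (T = 2*7 = 14)
(T + L)*(-58) = (14 + 118)*(-58) = 132*(-58) = -7656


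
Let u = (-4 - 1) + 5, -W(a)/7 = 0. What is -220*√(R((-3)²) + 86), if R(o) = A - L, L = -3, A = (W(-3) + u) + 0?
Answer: -220*√89 ≈ -2075.5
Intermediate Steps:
W(a) = 0 (W(a) = -7*0 = 0)
u = 0 (u = -5 + 5 = 0)
A = 0 (A = (0 + 0) + 0 = 0 + 0 = 0)
R(o) = 3 (R(o) = 0 - 1*(-3) = 0 + 3 = 3)
-220*√(R((-3)²) + 86) = -220*√(3 + 86) = -220*√89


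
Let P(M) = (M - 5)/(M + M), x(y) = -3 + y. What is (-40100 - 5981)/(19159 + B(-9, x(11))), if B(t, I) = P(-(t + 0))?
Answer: -414729/172433 ≈ -2.4052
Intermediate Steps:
P(M) = (-5 + M)/(2*M) (P(M) = (-5 + M)/((2*M)) = (-5 + M)*(1/(2*M)) = (-5 + M)/(2*M))
B(t, I) = -(-5 - t)/(2*t) (B(t, I) = (-5 - (t + 0))/(2*((-(t + 0)))) = (-5 - t)/(2*((-t))) = (-1/t)*(-5 - t)/2 = -(-5 - t)/(2*t))
(-40100 - 5981)/(19159 + B(-9, x(11))) = (-40100 - 5981)/(19159 + (½)*(5 - 9)/(-9)) = -46081/(19159 + (½)*(-⅑)*(-4)) = -46081/(19159 + 2/9) = -46081/172433/9 = -46081*9/172433 = -414729/172433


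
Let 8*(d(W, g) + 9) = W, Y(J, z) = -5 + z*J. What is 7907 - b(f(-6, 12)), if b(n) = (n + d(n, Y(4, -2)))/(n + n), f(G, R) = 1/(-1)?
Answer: 126431/16 ≈ 7901.9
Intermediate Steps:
f(G, R) = -1
Y(J, z) = -5 + J*z
d(W, g) = -9 + W/8
b(n) = (-9 + 9*n/8)/(2*n) (b(n) = (n + (-9 + n/8))/(n + n) = (-9 + 9*n/8)/((2*n)) = (-9 + 9*n/8)*(1/(2*n)) = (-9 + 9*n/8)/(2*n))
7907 - b(f(-6, 12)) = 7907 - 9*(-8 - 1)/(16*(-1)) = 7907 - 9*(-1)*(-9)/16 = 7907 - 1*81/16 = 7907 - 81/16 = 126431/16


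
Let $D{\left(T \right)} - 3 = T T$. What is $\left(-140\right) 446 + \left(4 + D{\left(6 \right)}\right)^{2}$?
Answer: $-60591$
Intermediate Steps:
$D{\left(T \right)} = 3 + T^{2}$ ($D{\left(T \right)} = 3 + T T = 3 + T^{2}$)
$\left(-140\right) 446 + \left(4 + D{\left(6 \right)}\right)^{2} = \left(-140\right) 446 + \left(4 + \left(3 + 6^{2}\right)\right)^{2} = -62440 + \left(4 + \left(3 + 36\right)\right)^{2} = -62440 + \left(4 + 39\right)^{2} = -62440 + 43^{2} = -62440 + 1849 = -60591$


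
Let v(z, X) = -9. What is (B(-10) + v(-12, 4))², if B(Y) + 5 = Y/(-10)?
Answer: 169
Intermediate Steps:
B(Y) = -5 - Y/10 (B(Y) = -5 + Y/(-10) = -5 + Y*(-⅒) = -5 - Y/10)
(B(-10) + v(-12, 4))² = ((-5 - ⅒*(-10)) - 9)² = ((-5 + 1) - 9)² = (-4 - 9)² = (-13)² = 169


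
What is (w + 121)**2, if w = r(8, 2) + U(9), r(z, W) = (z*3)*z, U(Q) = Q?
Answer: 103684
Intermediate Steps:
r(z, W) = 3*z**2 (r(z, W) = (3*z)*z = 3*z**2)
w = 201 (w = 3*8**2 + 9 = 3*64 + 9 = 192 + 9 = 201)
(w + 121)**2 = (201 + 121)**2 = 322**2 = 103684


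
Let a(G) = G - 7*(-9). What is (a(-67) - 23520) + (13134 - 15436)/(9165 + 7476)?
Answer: -391465186/16641 ≈ -23524.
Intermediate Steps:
a(G) = 63 + G (a(G) = G + 63 = 63 + G)
(a(-67) - 23520) + (13134 - 15436)/(9165 + 7476) = ((63 - 67) - 23520) + (13134 - 15436)/(9165 + 7476) = (-4 - 23520) - 2302/16641 = -23524 - 2302*1/16641 = -23524 - 2302/16641 = -391465186/16641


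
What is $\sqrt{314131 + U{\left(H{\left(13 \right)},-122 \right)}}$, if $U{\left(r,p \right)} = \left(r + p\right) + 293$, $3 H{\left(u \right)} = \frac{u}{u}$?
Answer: $\frac{7 \sqrt{57729}}{3} \approx 560.63$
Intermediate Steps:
$H{\left(u \right)} = \frac{1}{3}$ ($H{\left(u \right)} = \frac{u \frac{1}{u}}{3} = \frac{1}{3} \cdot 1 = \frac{1}{3}$)
$U{\left(r,p \right)} = 293 + p + r$ ($U{\left(r,p \right)} = \left(p + r\right) + 293 = 293 + p + r$)
$\sqrt{314131 + U{\left(H{\left(13 \right)},-122 \right)}} = \sqrt{314131 + \left(293 - 122 + \frac{1}{3}\right)} = \sqrt{314131 + \frac{514}{3}} = \sqrt{\frac{942907}{3}} = \frac{7 \sqrt{57729}}{3}$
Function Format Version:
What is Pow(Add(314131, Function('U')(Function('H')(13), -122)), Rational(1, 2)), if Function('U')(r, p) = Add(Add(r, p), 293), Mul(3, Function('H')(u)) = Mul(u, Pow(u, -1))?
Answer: Mul(Rational(7, 3), Pow(57729, Rational(1, 2))) ≈ 560.63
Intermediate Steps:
Function('H')(u) = Rational(1, 3) (Function('H')(u) = Mul(Rational(1, 3), Mul(u, Pow(u, -1))) = Mul(Rational(1, 3), 1) = Rational(1, 3))
Function('U')(r, p) = Add(293, p, r) (Function('U')(r, p) = Add(Add(p, r), 293) = Add(293, p, r))
Pow(Add(314131, Function('U')(Function('H')(13), -122)), Rational(1, 2)) = Pow(Add(314131, Add(293, -122, Rational(1, 3))), Rational(1, 2)) = Pow(Add(314131, Rational(514, 3)), Rational(1, 2)) = Pow(Rational(942907, 3), Rational(1, 2)) = Mul(Rational(7, 3), Pow(57729, Rational(1, 2)))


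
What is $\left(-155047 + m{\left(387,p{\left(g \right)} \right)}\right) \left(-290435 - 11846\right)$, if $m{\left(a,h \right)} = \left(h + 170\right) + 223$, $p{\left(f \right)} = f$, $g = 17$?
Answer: $46743826997$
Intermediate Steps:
$m{\left(a,h \right)} = 393 + h$ ($m{\left(a,h \right)} = \left(170 + h\right) + 223 = 393 + h$)
$\left(-155047 + m{\left(387,p{\left(g \right)} \right)}\right) \left(-290435 - 11846\right) = \left(-155047 + \left(393 + 17\right)\right) \left(-290435 - 11846\right) = \left(-155047 + 410\right) \left(-302281\right) = \left(-154637\right) \left(-302281\right) = 46743826997$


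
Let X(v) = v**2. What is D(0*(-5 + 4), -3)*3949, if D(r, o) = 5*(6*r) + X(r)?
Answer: 0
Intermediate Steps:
D(r, o) = r**2 + 30*r (D(r, o) = 5*(6*r) + r**2 = 30*r + r**2 = r**2 + 30*r)
D(0*(-5 + 4), -3)*3949 = ((0*(-5 + 4))*(30 + 0*(-5 + 4)))*3949 = ((0*(-1))*(30 + 0*(-1)))*3949 = (0*(30 + 0))*3949 = (0*30)*3949 = 0*3949 = 0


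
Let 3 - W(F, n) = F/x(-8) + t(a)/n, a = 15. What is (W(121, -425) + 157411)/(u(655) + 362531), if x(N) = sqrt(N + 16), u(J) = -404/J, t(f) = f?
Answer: 1752805283/4036775817 - 79255*sqrt(2)/949829604 ≈ 0.43409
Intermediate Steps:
x(N) = sqrt(16 + N)
W(F, n) = 3 - 15/n - F*sqrt(2)/4 (W(F, n) = 3 - (F/(sqrt(16 - 8)) + 15/n) = 3 - (F/(sqrt(8)) + 15/n) = 3 - (F/((2*sqrt(2))) + 15/n) = 3 - (F*(sqrt(2)/4) + 15/n) = 3 - (F*sqrt(2)/4 + 15/n) = 3 - (15/n + F*sqrt(2)/4) = 3 + (-15/n - F*sqrt(2)/4) = 3 - 15/n - F*sqrt(2)/4)
(W(121, -425) + 157411)/(u(655) + 362531) = ((3 - 15/(-425) - 1/4*121*sqrt(2)) + 157411)/(-404/655 + 362531) = ((3 - 15*(-1/425) - 121*sqrt(2)/4) + 157411)/(-404*1/655 + 362531) = ((3 + 3/85 - 121*sqrt(2)/4) + 157411)/(-404/655 + 362531) = ((258/85 - 121*sqrt(2)/4) + 157411)/(237457401/655) = (13380193/85 - 121*sqrt(2)/4)*(655/237457401) = 1752805283/4036775817 - 79255*sqrt(2)/949829604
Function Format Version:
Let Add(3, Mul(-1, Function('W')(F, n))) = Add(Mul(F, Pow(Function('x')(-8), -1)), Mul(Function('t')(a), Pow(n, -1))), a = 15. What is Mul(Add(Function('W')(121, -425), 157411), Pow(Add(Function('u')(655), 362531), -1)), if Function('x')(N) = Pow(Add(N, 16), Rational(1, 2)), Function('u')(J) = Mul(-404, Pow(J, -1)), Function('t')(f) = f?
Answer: Add(Rational(1752805283, 4036775817), Mul(Rational(-79255, 949829604), Pow(2, Rational(1, 2)))) ≈ 0.43409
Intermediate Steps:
Function('x')(N) = Pow(Add(16, N), Rational(1, 2))
Function('W')(F, n) = Add(3, Mul(-15, Pow(n, -1)), Mul(Rational(-1, 4), F, Pow(2, Rational(1, 2)))) (Function('W')(F, n) = Add(3, Mul(-1, Add(Mul(F, Pow(Pow(Add(16, -8), Rational(1, 2)), -1)), Mul(15, Pow(n, -1))))) = Add(3, Mul(-1, Add(Mul(F, Pow(Pow(8, Rational(1, 2)), -1)), Mul(15, Pow(n, -1))))) = Add(3, Mul(-1, Add(Mul(F, Pow(Mul(2, Pow(2, Rational(1, 2))), -1)), Mul(15, Pow(n, -1))))) = Add(3, Mul(-1, Add(Mul(F, Mul(Rational(1, 4), Pow(2, Rational(1, 2)))), Mul(15, Pow(n, -1))))) = Add(3, Mul(-1, Add(Mul(Rational(1, 4), F, Pow(2, Rational(1, 2))), Mul(15, Pow(n, -1))))) = Add(3, Mul(-1, Add(Mul(15, Pow(n, -1)), Mul(Rational(1, 4), F, Pow(2, Rational(1, 2)))))) = Add(3, Add(Mul(-15, Pow(n, -1)), Mul(Rational(-1, 4), F, Pow(2, Rational(1, 2))))) = Add(3, Mul(-15, Pow(n, -1)), Mul(Rational(-1, 4), F, Pow(2, Rational(1, 2)))))
Mul(Add(Function('W')(121, -425), 157411), Pow(Add(Function('u')(655), 362531), -1)) = Mul(Add(Add(3, Mul(-15, Pow(-425, -1)), Mul(Rational(-1, 4), 121, Pow(2, Rational(1, 2)))), 157411), Pow(Add(Mul(-404, Pow(655, -1)), 362531), -1)) = Mul(Add(Add(3, Mul(-15, Rational(-1, 425)), Mul(Rational(-121, 4), Pow(2, Rational(1, 2)))), 157411), Pow(Add(Mul(-404, Rational(1, 655)), 362531), -1)) = Mul(Add(Add(3, Rational(3, 85), Mul(Rational(-121, 4), Pow(2, Rational(1, 2)))), 157411), Pow(Add(Rational(-404, 655), 362531), -1)) = Mul(Add(Add(Rational(258, 85), Mul(Rational(-121, 4), Pow(2, Rational(1, 2)))), 157411), Pow(Rational(237457401, 655), -1)) = Mul(Add(Rational(13380193, 85), Mul(Rational(-121, 4), Pow(2, Rational(1, 2)))), Rational(655, 237457401)) = Add(Rational(1752805283, 4036775817), Mul(Rational(-79255, 949829604), Pow(2, Rational(1, 2))))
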